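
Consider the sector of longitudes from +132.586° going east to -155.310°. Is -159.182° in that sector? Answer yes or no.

Band width going east from +132.586° to -155.310°: ((-155.310 − 132.586) mod 360) = 72.104°.
Offset of -159.182° east of the west edge: ((-159.182 − 132.586) mod 360) = 68.232°.
68.232° ≤ 72.104° ⇒ inside.

Yes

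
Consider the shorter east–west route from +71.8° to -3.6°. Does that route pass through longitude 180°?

Signed shortest Δλ = ((-3.6 − 71.8 + 180) mod 360) − 180 = -75.4°.
Going west by 75.4° from +71.8° reaches -3.6° without touching 180°.

No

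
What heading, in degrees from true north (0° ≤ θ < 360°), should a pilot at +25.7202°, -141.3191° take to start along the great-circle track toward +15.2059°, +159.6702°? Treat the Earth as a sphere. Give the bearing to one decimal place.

Δλ = 159.6702 − -141.3191 = 300.9893°; wrapped into (−180°, 180°]: -59.0107°.
θ = atan2( sin Δλ · cos φ₂ , cos φ₁ · sin φ₂ − sin φ₁ · cos φ₂ · cos Δλ )
  = atan2(-0.82725, 0.02068) = -88.568° → normalised to [0°, 360°): 271.432°.

271.4°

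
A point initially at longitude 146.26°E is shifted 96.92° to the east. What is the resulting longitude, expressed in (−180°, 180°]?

Start at +146.26°; shift +96.92° → +243.18°.
+243.18° lies outside (−180°, 180°]; subtract 360° → -116.82°.

116.82°W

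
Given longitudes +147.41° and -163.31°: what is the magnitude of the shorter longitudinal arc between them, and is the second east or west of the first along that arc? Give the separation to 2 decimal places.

Raw difference: -163.31 − 147.41 = -310.72°.
Normalise into (−180°, 180°]: -310.72° + 360° = 49.28°.
Positive ⇒ the second point lies to the east; separation 49.28°.

49.28° east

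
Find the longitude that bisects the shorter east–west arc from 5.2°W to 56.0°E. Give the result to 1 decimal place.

Signed shortest Δλ from -5.2° to +56.0° is +61.2°.
Midpoint longitude = -5.2° + (+61.2°)/2 = -5.2° + 30.6° = +25.4°.

25.4°E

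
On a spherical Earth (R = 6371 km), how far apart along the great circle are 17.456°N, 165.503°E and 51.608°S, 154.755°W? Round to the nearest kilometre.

Δλ = -154.755 − 165.503 = -320.258°; wrapped into (−180°, 180°]: 39.742°.
Δφ = -51.608 − 17.456 = -69.064°.
a = sin²(Δφ/2) + cos φ₁ · cos φ₂ · sin²(Δλ/2) = 0.389785.
c = 2·atan2(√a, √(1−a)) = 1.34854 rad → d = 6371·c ≈ 8591.55 km.

8592 km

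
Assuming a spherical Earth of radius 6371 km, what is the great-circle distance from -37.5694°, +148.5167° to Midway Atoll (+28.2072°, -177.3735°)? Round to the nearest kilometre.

Δλ = -177.3735 − 148.5167 = -325.8902°; wrapped into (−180°, 180°]: 34.1098°.
Δφ = 28.2072 − -37.5694 = 65.7766°.
a = sin²(Δφ/2) + cos φ₁ · cos φ₂ · sin²(Δλ/2) = 0.354935.
c = 2·atan2(√a, √(1−a)) = 1.27643 rad → d = 6371·c ≈ 8132.15 km.

8132 km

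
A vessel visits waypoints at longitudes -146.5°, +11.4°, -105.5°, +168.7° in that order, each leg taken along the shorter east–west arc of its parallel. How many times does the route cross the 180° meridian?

Leg 1: -146.5° → +11.4°, shortest Δλ = 157.9° (east) — does not cross 180°.
Leg 2: +11.4° → -105.5°, shortest Δλ = -116.9° (west) — does not cross 180°.
Leg 3: -105.5° → +168.7°, shortest Δλ = -85.8° (west) — crosses 180°.
Total crossings: 1.

1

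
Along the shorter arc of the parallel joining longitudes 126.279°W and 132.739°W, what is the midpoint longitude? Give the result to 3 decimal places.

129.509°W

Signed shortest Δλ from -126.279° to -132.739° is -6.460°.
Midpoint longitude = -126.279° + (-6.460°)/2 = -126.279° − 3.230° = -129.509°.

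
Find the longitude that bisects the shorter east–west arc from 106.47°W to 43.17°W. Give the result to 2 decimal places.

Signed shortest Δλ from -106.47° to -43.17° is +63.30°.
Midpoint longitude = -106.47° + (+63.30°)/2 = -106.47° + 31.65° = -74.82°.

74.82°W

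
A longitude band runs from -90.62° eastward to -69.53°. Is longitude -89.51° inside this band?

Yes

Band width going east from -90.62° to -69.53°: ((-69.53 − -90.62) mod 360) = 21.09°.
Offset of -89.51° east of the west edge: ((-89.51 − -90.62) mod 360) = 1.11°.
1.11° ≤ 21.09° ⇒ inside.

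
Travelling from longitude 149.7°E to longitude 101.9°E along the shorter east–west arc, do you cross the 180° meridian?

Signed shortest Δλ = ((101.9 − 149.7 + 180) mod 360) − 180 = -47.8°.
Going west by 47.8° from +149.7° reaches +101.9° without touching 180°.

No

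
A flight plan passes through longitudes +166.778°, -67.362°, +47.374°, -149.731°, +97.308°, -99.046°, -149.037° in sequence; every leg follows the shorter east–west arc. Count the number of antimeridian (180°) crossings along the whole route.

4

Leg 1: +166.778° → -67.362°, shortest Δλ = 125.86° (east) — crosses 180°.
Leg 2: -67.362° → +47.374°, shortest Δλ = 114.736° (east) — does not cross 180°.
Leg 3: +47.374° → -149.731°, shortest Δλ = 162.895° (east) — crosses 180°.
Leg 4: -149.731° → +97.308°, shortest Δλ = -112.961° (west) — crosses 180°.
Leg 5: +97.308° → -99.046°, shortest Δλ = 163.646° (east) — crosses 180°.
Leg 6: -99.046° → -149.037°, shortest Δλ = -49.991° (west) — does not cross 180°.
Total crossings: 4.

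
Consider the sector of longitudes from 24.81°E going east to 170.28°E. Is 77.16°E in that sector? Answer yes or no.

Band width going east from +24.81° to +170.28°: ((170.28 − 24.81) mod 360) = 145.47°.
Offset of +77.16° east of the west edge: ((77.16 − 24.81) mod 360) = 52.35°.
52.35° ≤ 145.47° ⇒ inside.

Yes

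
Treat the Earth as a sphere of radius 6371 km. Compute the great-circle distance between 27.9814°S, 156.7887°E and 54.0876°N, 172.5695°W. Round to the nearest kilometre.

Δλ = -172.5695 − 156.7887 = -329.3582°; wrapped into (−180°, 180°]: 30.6418°.
Δφ = 54.0876 − -27.9814 = 82.0690°.
a = sin²(Δφ/2) + cos φ₁ · cos φ₂ · sin²(Δλ/2) = 0.467172.
c = 2·atan2(√a, √(1−a)) = 1.50509 rad → d = 6371·c ≈ 9588.95 km.

9589 km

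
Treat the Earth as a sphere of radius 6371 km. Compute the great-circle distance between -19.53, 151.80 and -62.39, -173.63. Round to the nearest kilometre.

5450 km

Δλ = -173.63 − 151.80 = -325.43°; wrapped into (−180°, 180°]: 34.57°.
Δφ = -62.39 − -19.53 = -42.86°.
a = sin²(Δφ/2) + cos φ₁ · cos φ₂ · sin²(Δλ/2) = 0.172052.
c = 2·atan2(√a, √(1−a)) = 0.85543 rad → d = 6371·c ≈ 5449.93 km.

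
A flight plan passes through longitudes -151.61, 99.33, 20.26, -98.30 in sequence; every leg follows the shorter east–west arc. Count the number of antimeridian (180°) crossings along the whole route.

Leg 1: -151.61° → +99.33°, shortest Δλ = -109.06° (west) — crosses 180°.
Leg 2: +99.33° → +20.26°, shortest Δλ = -79.07° (west) — does not cross 180°.
Leg 3: +20.26° → -98.30°, shortest Δλ = -118.56° (west) — does not cross 180°.
Total crossings: 1.

1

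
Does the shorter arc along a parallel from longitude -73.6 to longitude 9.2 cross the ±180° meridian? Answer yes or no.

No

Signed shortest Δλ = ((9.2 − -73.6 + 180) mod 360) − 180 = 82.8°.
Going east by 82.8° from -73.6° reaches +9.2° without touching 180°.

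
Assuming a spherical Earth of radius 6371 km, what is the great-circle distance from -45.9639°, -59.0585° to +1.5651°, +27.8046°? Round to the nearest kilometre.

Δλ = 27.8046 − -59.0585 = 86.8631°.
Δφ = 1.5651 − -45.9639 = 47.5290°.
a = sin²(Δφ/2) + cos φ₁ · cos φ₂ · sin²(Δλ/2) = 0.490806.
c = 2·atan2(√a, √(1−a)) = 1.55241 rad → d = 6371·c ≈ 9890.38 km.

9890 km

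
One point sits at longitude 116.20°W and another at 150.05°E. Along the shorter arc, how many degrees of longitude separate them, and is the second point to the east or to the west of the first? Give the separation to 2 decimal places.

Raw difference: 150.05 − -116.20 = 266.25°.
Normalise into (−180°, 180°]: 266.25° − 360° = -93.75°.
Negative ⇒ the second point lies to the west; separation 93.75°.

93.75° west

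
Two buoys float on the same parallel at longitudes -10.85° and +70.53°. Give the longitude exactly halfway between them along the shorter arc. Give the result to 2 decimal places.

Signed shortest Δλ from -10.85° to +70.53° is +81.38°.
Midpoint longitude = -10.85° + (+81.38°)/2 = -10.85° + 40.69° = +29.84°.

+29.84°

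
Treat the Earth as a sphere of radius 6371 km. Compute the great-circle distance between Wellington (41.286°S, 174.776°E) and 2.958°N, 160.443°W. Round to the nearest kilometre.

5522 km

Δλ = -160.443 − 174.776 = -335.219°; wrapped into (−180°, 180°]: 24.781°.
Δφ = 2.958 − -41.286 = 44.244°.
a = sin²(Δφ/2) + cos φ₁ · cos φ₂ · sin²(Δλ/2) = 0.176363.
c = 2·atan2(√a, √(1−a)) = 0.86679 rad → d = 6371·c ≈ 5522.35 km.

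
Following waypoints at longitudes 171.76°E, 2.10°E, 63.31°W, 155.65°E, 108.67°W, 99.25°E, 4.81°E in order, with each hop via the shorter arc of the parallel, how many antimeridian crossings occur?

3

Leg 1: +171.76° → +2.10°, shortest Δλ = -169.66° (west) — does not cross 180°.
Leg 2: +2.10° → -63.31°, shortest Δλ = -65.41° (west) — does not cross 180°.
Leg 3: -63.31° → +155.65°, shortest Δλ = -141.04° (west) — crosses 180°.
Leg 4: +155.65° → -108.67°, shortest Δλ = 95.68° (east) — crosses 180°.
Leg 5: -108.67° → +99.25°, shortest Δλ = -152.08° (west) — crosses 180°.
Leg 6: +99.25° → +4.81°, shortest Δλ = -94.44° (west) — does not cross 180°.
Total crossings: 3.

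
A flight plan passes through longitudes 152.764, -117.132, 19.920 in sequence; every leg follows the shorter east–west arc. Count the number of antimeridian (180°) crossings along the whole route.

1

Leg 1: +152.764° → -117.132°, shortest Δλ = 90.104° (east) — crosses 180°.
Leg 2: -117.132° → +19.920°, shortest Δλ = 137.052° (east) — does not cross 180°.
Total crossings: 1.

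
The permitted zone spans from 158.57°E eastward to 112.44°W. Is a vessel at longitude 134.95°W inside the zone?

Yes

Band width going east from +158.57° to -112.44°: ((-112.44 − 158.57) mod 360) = 88.99°.
Offset of -134.95° east of the west edge: ((-134.95 − 158.57) mod 360) = 66.48°.
66.48° ≤ 88.99° ⇒ inside.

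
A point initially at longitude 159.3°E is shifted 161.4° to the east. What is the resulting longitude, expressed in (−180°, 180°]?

39.3°W

Start at +159.3°; shift +161.4° → +320.7°.
+320.7° lies outside (−180°, 180°]; subtract 360° → -39.3°.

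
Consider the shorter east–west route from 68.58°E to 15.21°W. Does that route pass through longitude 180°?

Signed shortest Δλ = ((-15.21 − 68.58 + 180) mod 360) − 180 = -83.79°.
Going west by 83.79° from +68.58° reaches -15.21° without touching 180°.

No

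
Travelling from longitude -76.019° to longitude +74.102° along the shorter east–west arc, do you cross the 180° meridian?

No

Signed shortest Δλ = ((74.102 − -76.019 + 180) mod 360) − 180 = 150.121°.
Going east by 150.121° from -76.019° reaches +74.102° without touching 180°.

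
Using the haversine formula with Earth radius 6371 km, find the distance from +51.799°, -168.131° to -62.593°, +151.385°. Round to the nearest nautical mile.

Δλ = 151.385 − -168.131 = 319.516°; wrapped into (−180°, 180°]: -40.484°.
Δφ = -62.593 − 51.799 = -114.392°.
a = sin²(Δφ/2) + cos φ₁ · cos φ₂ · sin²(Δλ/2) = 0.740565.
c = 2·atan2(√a, √(1−a)) = 2.07274 rad → d = 6371·c ≈ 13205.42 km ≈ 7130.36 nmi.

7130 nmi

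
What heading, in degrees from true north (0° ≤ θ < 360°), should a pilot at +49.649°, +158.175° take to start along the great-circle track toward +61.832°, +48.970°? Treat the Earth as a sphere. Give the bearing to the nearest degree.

327°

Δλ = 48.970 − 158.175 = -109.205°.
θ = atan2( sin Δλ · cos φ₂ , cos φ₁ · sin φ₂ − sin φ₁ · cos φ₂ · cos Δλ )
  = atan2(-0.44579, 0.68913) = -32.898° → normalised to [0°, 360°): 327.102°.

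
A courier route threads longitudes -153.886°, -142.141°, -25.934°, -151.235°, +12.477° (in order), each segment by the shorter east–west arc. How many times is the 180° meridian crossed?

Leg 1: -153.886° → -142.141°, shortest Δλ = 11.745° (east) — does not cross 180°.
Leg 2: -142.141° → -25.934°, shortest Δλ = 116.207° (east) — does not cross 180°.
Leg 3: -25.934° → -151.235°, shortest Δλ = -125.301° (west) — does not cross 180°.
Leg 4: -151.235° → +12.477°, shortest Δλ = 163.712° (east) — does not cross 180°.
Total crossings: 0.

0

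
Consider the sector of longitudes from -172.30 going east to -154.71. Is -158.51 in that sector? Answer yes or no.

Band width going east from -172.30° to -154.71°: ((-154.71 − -172.30) mod 360) = 17.59°.
Offset of -158.51° east of the west edge: ((-158.51 − -172.30) mod 360) = 13.79°.
13.79° ≤ 17.59° ⇒ inside.

Yes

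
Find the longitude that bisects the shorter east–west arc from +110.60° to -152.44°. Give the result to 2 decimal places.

+159.08°

Signed shortest Δλ from +110.60° to -152.44° is +96.96°.
Midpoint longitude = +110.60° + (+96.96°)/2 = +110.60° + 48.48° = +159.08°.
(The naïve average (+110.60 + -152.44)/2 = -20.92° is on the wrong side of the globe.)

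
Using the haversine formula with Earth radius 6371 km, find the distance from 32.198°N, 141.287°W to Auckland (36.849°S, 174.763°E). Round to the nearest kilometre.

8932 km

Δλ = 174.763 − -141.287 = 316.050°; wrapped into (−180°, 180°]: -43.950°.
Δφ = -36.849 − 32.198 = -69.047°.
a = sin²(Δφ/2) + cos φ₁ · cos φ₂ · sin²(Δλ/2) = 0.416019.
c = 2·atan2(√a, √(1−a)) = 1.40203 rad → d = 6371·c ≈ 8932.36 km.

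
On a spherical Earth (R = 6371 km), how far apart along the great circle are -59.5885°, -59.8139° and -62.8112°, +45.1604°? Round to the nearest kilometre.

5002 km

Δλ = 45.1604 − -59.8139 = 104.9743°.
Δφ = -62.8112 − -59.5885 = -3.2227°.
a = sin²(Δφ/2) + cos φ₁ · cos φ₂ · sin²(Δλ/2) = 0.146322.
c = 2·atan2(√a, √(1−a)) = 0.78505 rad → d = 6371·c ≈ 5001.52 km.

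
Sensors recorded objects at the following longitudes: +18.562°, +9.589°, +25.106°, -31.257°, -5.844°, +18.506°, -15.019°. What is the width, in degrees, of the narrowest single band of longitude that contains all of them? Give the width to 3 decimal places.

56.363°

Sort the longitudes: -31.257°, -15.019°, -5.844°, +9.589°, +18.506°, +18.562°, +25.106°.
Eastward gaps between consecutive values (wrapping around): 16.238°, 9.175°, 15.433°, 8.917°, 0.056°, 6.544°, 303.637°.
Largest gap = 303.637° ⇒ minimal covering band is its complement: 360° − 303.637° = 56.363°.
Band runs from -31.257° eastward to +25.106°.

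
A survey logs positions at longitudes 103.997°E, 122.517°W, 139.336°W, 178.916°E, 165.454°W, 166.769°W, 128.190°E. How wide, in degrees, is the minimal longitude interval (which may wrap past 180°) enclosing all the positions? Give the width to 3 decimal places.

133.486°

Sort the longitudes: -166.769°, -165.454°, -139.336°, -122.517°, +103.997°, +128.190°, +178.916°.
Eastward gaps between consecutive values (wrapping around): 1.315°, 26.118°, 16.819°, 226.514°, 24.193°, 50.726°, 14.315°.
Largest gap = 226.514° ⇒ minimal covering band is its complement: 360° − 226.514° = 133.486°.
Band runs from +103.997° eastward to -122.517°, crossing the antimeridian.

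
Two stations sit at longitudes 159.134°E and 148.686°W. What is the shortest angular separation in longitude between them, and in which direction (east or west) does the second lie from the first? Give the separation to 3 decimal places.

52.180° east

Raw difference: -148.686 − 159.134 = -307.82°.
Normalise into (−180°, 180°]: -307.82° + 360° = 52.18°.
Positive ⇒ the second point lies to the east; separation 52.180°.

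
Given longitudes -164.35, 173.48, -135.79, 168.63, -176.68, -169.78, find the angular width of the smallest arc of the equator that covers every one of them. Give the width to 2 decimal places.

Sort the longitudes: -176.68°, -169.78°, -164.35°, -135.79°, +168.63°, +173.48°.
Eastward gaps between consecutive values (wrapping around): 6.90°, 5.43°, 28.56°, 304.42°, 4.85°, 9.84°.
Largest gap = 304.42° ⇒ minimal covering band is its complement: 360° − 304.42° = 55.58°.
Band runs from +168.63° eastward to -135.79°, crossing the antimeridian.

55.58°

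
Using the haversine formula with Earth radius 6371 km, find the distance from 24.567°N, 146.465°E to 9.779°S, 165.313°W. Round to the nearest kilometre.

Δλ = -165.313 − 146.465 = -311.778°; wrapped into (−180°, 180°]: 48.222°.
Δφ = -9.779 − 24.567 = -34.346°.
a = sin²(Δφ/2) + cos φ₁ · cos φ₂ · sin²(Δλ/2) = 0.236743.
c = 2·atan2(√a, √(1−a)) = 1.01630 rad → d = 6371·c ≈ 6474.85 km.

6475 km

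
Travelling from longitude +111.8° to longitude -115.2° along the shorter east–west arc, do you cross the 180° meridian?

Yes

Naïve |-115.2 − 111.8| = 227.0° > 180°, so the shorter arc goes the other way round — across 180°.
Signed shortest Δλ = ((-115.2 − 111.8 + 180) mod 360) − 180 = 133.0°.
Going east by 133.0° from +111.8° passes through 180° before reaching -115.2°.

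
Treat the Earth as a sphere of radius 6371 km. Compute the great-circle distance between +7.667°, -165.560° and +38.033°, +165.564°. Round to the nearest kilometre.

Δλ = 165.564 − -165.560 = 331.124°; wrapped into (−180°, 180°]: -28.876°.
Δφ = 38.033 − 7.667 = 30.366°.
a = sin²(Δφ/2) + cos φ₁ · cos φ₂ · sin²(Δλ/2) = 0.117121.
c = 2·atan2(√a, √(1−a)) = 0.69858 rad → d = 6371·c ≈ 4450.64 km.

4451 km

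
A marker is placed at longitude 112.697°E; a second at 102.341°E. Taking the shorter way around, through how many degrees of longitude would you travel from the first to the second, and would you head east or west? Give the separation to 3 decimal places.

Raw difference: 102.341 − 112.697 = -10.356°.
Normalise into (−180°, 180°]: -10.356° stays -10.356°.
Negative ⇒ the second point lies to the west; separation 10.356°.

10.356° west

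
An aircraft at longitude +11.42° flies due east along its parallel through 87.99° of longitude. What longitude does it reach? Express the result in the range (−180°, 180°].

+99.41°

Start at +11.42°; shift +87.99° → +99.41°.
+99.41° already lies in (−180°, 180°].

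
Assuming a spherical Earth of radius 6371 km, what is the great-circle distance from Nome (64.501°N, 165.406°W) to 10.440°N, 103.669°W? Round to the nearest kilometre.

Δλ = -103.669 − -165.406 = 61.737°.
Δφ = 10.440 − 64.501 = -54.061°.
a = sin²(Δφ/2) + cos φ₁ · cos φ₂ · sin²(Δλ/2) = 0.317986.
c = 2·atan2(√a, √(1−a)) = 1.19821 rad → d = 6371·c ≈ 7633.78 km.

7634 km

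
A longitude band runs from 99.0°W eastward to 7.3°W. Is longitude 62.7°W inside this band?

Band width going east from -99.0° to -7.3°: ((-7.3 − -99.0) mod 360) = 91.7°.
Offset of -62.7° east of the west edge: ((-62.7 − -99.0) mod 360) = 36.3°.
36.3° ≤ 91.7° ⇒ inside.

Yes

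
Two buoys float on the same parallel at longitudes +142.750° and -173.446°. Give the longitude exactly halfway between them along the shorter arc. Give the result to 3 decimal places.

+164.652°

Signed shortest Δλ from +142.750° to -173.446° is +43.804°.
Midpoint longitude = +142.750° + (+43.804°)/2 = +142.750° + 21.902° = +164.652°.
(The naïve average (+142.750 + -173.446)/2 = -15.348° is on the wrong side of the globe.)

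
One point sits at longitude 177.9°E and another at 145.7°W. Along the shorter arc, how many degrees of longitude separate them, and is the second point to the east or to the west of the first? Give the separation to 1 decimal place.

36.4° east

Raw difference: -145.7 − 177.9 = -323.6°.
Normalise into (−180°, 180°]: -323.6° + 360° = 36.4°.
Positive ⇒ the second point lies to the east; separation 36.4°.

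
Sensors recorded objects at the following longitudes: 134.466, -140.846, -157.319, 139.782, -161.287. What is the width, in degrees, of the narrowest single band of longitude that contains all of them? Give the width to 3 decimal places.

84.688°

Sort the longitudes: -161.287°, -157.319°, -140.846°, +134.466°, +139.782°.
Eastward gaps between consecutive values (wrapping around): 3.968°, 16.473°, 275.312°, 5.316°, 58.931°.
Largest gap = 275.312° ⇒ minimal covering band is its complement: 360° − 275.312° = 84.688°.
Band runs from +134.466° eastward to -140.846°, crossing the antimeridian.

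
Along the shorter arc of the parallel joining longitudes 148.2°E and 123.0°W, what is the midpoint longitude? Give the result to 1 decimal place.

167.4°W

Signed shortest Δλ from +148.2° to -123.0° is +88.8°.
Midpoint longitude = +148.2° + (+88.8°)/2 = +148.2° + 44.4° = +192.6°.
Normalise into (−180°, 180°]: -167.4°.
(The naïve average (+148.2 + -123.0)/2 = 12.6° is on the wrong side of the globe.)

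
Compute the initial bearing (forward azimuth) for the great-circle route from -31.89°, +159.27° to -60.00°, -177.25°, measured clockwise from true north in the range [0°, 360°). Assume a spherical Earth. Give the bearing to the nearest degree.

158°

Δλ = -177.25 − 159.27 = -336.52°; wrapped into (−180°, 180°]: 23.48°.
θ = atan2( sin Δλ · cos φ₂ , cos φ₁ · sin φ₂ − sin φ₁ · cos φ₂ · cos Δλ )
  = atan2(0.19921, -0.49304) = 157.999° → normalised to [0°, 360°): 157.999°.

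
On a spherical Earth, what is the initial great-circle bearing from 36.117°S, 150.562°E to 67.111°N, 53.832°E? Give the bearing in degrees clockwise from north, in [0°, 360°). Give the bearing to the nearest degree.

332°

Δλ = 53.832 − 150.562 = -96.730°.
θ = atan2( sin Δλ · cos φ₂ , cos φ₁ · sin φ₂ − sin φ₁ · cos φ₂ · cos Δλ )
  = atan2(-0.38627, 0.71734) = -28.301° → normalised to [0°, 360°): 331.699°.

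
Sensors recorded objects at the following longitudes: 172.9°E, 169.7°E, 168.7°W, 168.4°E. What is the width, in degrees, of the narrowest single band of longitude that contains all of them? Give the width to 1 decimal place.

Sort the longitudes: -168.7°, +168.4°, +169.7°, +172.9°.
Eastward gaps between consecutive values (wrapping around): 337.1°, 1.3°, 3.2°, 18.4°.
Largest gap = 337.1° ⇒ minimal covering band is its complement: 360° − 337.1° = 22.9°.
Band runs from +168.4° eastward to -168.7°, crossing the antimeridian.

22.9°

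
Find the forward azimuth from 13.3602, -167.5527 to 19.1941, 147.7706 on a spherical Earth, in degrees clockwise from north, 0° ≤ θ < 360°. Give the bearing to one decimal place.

283.9°

Δλ = 147.7706 − -167.5527 = 315.3233°; wrapped into (−180°, 180°]: -44.6767°.
θ = atan2( sin Δλ · cos φ₂ , cos φ₁ · sin φ₂ − sin φ₁ · cos φ₂ · cos Δλ )
  = atan2(-0.66402, 0.16469) = -76.070° → normalised to [0°, 360°): 283.930°.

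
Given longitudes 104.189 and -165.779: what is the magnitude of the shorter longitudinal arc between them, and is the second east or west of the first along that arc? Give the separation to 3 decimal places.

Raw difference: -165.779 − 104.189 = -269.968°.
Normalise into (−180°, 180°]: -269.968° + 360° = 90.032°.
Positive ⇒ the second point lies to the east; separation 90.032°.

90.032° east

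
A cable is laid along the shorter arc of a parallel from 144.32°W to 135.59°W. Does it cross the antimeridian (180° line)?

No

Signed shortest Δλ = ((-135.59 − -144.32 + 180) mod 360) − 180 = 8.73°.
Going east by 8.73° from -144.32° reaches -135.59° without touching 180°.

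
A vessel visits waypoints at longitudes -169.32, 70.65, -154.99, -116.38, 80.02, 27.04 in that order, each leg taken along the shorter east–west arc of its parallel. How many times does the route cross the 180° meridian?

3

Leg 1: -169.32° → +70.65°, shortest Δλ = -120.03° (west) — crosses 180°.
Leg 2: +70.65° → -154.99°, shortest Δλ = 134.36° (east) — crosses 180°.
Leg 3: -154.99° → -116.38°, shortest Δλ = 38.61° (east) — does not cross 180°.
Leg 4: -116.38° → +80.02°, shortest Δλ = -163.6° (west) — crosses 180°.
Leg 5: +80.02° → +27.04°, shortest Δλ = -52.98° (west) — does not cross 180°.
Total crossings: 3.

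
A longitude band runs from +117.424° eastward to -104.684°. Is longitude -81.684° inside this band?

Band width going east from +117.424° to -104.684°: ((-104.684 − 117.424) mod 360) = 137.892°.
Offset of -81.684° east of the west edge: ((-81.684 − 117.424) mod 360) = 160.892°.
160.892° > 137.892° ⇒ outside.

No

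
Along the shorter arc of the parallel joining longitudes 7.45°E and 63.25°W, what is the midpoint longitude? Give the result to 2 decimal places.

Signed shortest Δλ from +7.45° to -63.25° is -70.70°.
Midpoint longitude = +7.45° + (-70.70°)/2 = +7.45° − 35.35° = -27.90°.

27.90°W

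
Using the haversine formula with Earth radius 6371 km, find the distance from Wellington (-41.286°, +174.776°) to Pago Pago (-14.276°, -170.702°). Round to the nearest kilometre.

3315 km

Δλ = -170.702 − 174.776 = -345.478°; wrapped into (−180°, 180°]: 14.522°.
Δφ = -14.276 − -41.286 = 27.010°.
a = sin²(Δφ/2) + cos φ₁ · cos φ₂ · sin²(Δλ/2) = 0.066169.
c = 2·atan2(√a, √(1−a)) = 0.52032 rad → d = 6371·c ≈ 3314.94 km.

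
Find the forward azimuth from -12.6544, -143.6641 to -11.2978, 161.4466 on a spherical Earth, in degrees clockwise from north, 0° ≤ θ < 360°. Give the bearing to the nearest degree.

265°

Δλ = 161.4466 − -143.6641 = 305.1107°; wrapped into (−180°, 180°]: -54.8893°.
θ = atan2( sin Δλ · cos φ₂ , cos φ₁ · sin φ₂ − sin φ₁ · cos φ₂ · cos Δλ )
  = atan2(-0.80219, -0.06759) = -94.816° → normalised to [0°, 360°): 265.184°.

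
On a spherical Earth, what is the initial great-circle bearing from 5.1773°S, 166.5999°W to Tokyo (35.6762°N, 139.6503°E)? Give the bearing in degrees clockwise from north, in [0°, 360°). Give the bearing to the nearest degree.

314°

Δλ = 139.6503 − -166.5999 = 306.2502°; wrapped into (−180°, 180°]: -53.7498°.
θ = atan2( sin Δλ · cos φ₂ , cos φ₁ · sin φ₂ − sin φ₁ · cos φ₂ · cos Δλ )
  = atan2(-0.65509, 0.62417) = -46.385° → normalised to [0°, 360°): 313.615°.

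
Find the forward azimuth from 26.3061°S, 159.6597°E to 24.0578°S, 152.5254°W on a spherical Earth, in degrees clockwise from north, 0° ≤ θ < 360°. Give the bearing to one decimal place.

Δλ = -152.5254 − 159.6597 = -312.1851°; wrapped into (−180°, 180°]: 47.8149°.
θ = atan2( sin Δλ · cos φ₂ , cos φ₁ · sin φ₂ − sin φ₁ · cos φ₂ · cos Δλ )
  = atan2(0.67661, -0.09369) = 97.884° → normalised to [0°, 360°): 97.884°.

97.9°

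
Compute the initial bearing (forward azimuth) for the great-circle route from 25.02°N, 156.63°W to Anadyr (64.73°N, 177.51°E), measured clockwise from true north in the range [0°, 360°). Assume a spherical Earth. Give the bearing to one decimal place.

Δλ = 177.51 − -156.63 = 334.14°; wrapped into (−180°, 180°]: -25.86°.
θ = atan2( sin Δλ · cos φ₂ , cos φ₁ · sin φ₂ − sin φ₁ · cos φ₂ · cos Δλ )
  = atan2(-0.18620, 0.65698) = -15.823° → normalised to [0°, 360°): 344.177°.

344.2°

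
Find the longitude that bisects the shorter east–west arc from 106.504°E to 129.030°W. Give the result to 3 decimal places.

Signed shortest Δλ from +106.504° to -129.030° is +124.466°.
Midpoint longitude = +106.504° + (+124.466°)/2 = +106.504° + 62.233° = +168.737°.
(The naïve average (+106.504 + -129.030)/2 = -11.263° is on the wrong side of the globe.)

168.737°E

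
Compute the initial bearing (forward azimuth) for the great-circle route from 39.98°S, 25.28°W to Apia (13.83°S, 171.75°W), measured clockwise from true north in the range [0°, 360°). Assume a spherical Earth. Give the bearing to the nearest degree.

Δλ = -171.75 − -25.28 = -146.47°.
θ = atan2( sin Δλ · cos φ₂ , cos φ₁ · sin φ₂ − sin φ₁ · cos φ₂ · cos Δλ )
  = atan2(-0.53636, -0.70325) = -142.668° → normalised to [0°, 360°): 217.332°.

217°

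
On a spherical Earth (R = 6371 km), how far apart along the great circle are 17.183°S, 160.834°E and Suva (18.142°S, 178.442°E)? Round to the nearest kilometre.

Δλ = 178.442 − 160.834 = 17.608°.
Δφ = -18.142 − -17.183 = -0.959°.
a = sin²(Δφ/2) + cos φ₁ · cos φ₂ · sin²(Δλ/2) = 0.021338.
c = 2·atan2(√a, √(1−a)) = 0.29320 rad → d = 6371·c ≈ 1867.96 km.

1868 km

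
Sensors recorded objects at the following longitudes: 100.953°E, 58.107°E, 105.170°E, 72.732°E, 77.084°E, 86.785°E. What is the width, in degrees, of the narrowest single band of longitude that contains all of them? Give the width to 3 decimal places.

47.063°

Sort the longitudes: +58.107°, +72.732°, +77.084°, +86.785°, +100.953°, +105.170°.
Eastward gaps between consecutive values (wrapping around): 14.625°, 4.352°, 9.701°, 14.168°, 4.217°, 312.937°.
Largest gap = 312.937° ⇒ minimal covering band is its complement: 360° − 312.937° = 47.063°.
Band runs from +58.107° eastward to +105.170°.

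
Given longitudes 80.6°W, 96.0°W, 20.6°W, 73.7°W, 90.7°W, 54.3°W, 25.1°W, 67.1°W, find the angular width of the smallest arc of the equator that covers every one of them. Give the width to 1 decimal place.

Sort the longitudes: -96.0°, -90.7°, -80.6°, -73.7°, -67.1°, -54.3°, -25.1°, -20.6°.
Eastward gaps between consecutive values (wrapping around): 5.3°, 10.1°, 6.9°, 6.6°, 12.8°, 29.2°, 4.5°, 284.6°.
Largest gap = 284.6° ⇒ minimal covering band is its complement: 360° − 284.6° = 75.4°.
Band runs from -96.0° eastward to -20.6°.

75.4°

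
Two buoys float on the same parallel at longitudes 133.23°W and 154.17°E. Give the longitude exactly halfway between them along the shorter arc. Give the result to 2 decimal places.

169.53°W

Signed shortest Δλ from -133.23° to +154.17° is -72.60°.
Midpoint longitude = -133.23° + (-72.60°)/2 = -133.23° − 36.30° = -169.53°.
(The naïve average (-133.23 + +154.17)/2 = 10.47° is on the wrong side of the globe.)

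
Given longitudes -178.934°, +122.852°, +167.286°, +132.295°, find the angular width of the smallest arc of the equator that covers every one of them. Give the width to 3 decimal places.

Sort the longitudes: -178.934°, +122.852°, +132.295°, +167.286°.
Eastward gaps between consecutive values (wrapping around): 301.786°, 9.443°, 34.991°, 13.780°.
Largest gap = 301.786° ⇒ minimal covering band is its complement: 360° − 301.786° = 58.214°.
Band runs from +122.852° eastward to -178.934°, crossing the antimeridian.

58.214°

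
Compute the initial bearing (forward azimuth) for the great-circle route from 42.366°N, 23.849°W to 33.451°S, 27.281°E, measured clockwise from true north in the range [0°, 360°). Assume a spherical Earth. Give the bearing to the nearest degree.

139°

Δλ = 27.281 − -23.849 = 51.130°.
θ = atan2( sin Δλ · cos φ₂ , cos φ₁ · sin φ₂ − sin φ₁ · cos φ₂ · cos Δλ )
  = atan2(0.64961, -0.76011) = 139.482° → normalised to [0°, 360°): 139.482°.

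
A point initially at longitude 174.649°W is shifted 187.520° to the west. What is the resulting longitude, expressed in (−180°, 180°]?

Start at -174.649°; shift −187.520° → -362.169°.
-362.169° lies outside (−180°, 180°]; add 360° → -2.169°.

2.169°W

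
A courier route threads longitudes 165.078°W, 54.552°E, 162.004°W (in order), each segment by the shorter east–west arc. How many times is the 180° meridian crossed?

Leg 1: -165.078° → +54.552°, shortest Δλ = -140.37° (west) — crosses 180°.
Leg 2: +54.552° → -162.004°, shortest Δλ = 143.444° (east) — crosses 180°.
Total crossings: 2.

2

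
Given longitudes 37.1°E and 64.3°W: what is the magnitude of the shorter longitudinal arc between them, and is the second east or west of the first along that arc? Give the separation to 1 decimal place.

101.4° west

Raw difference: -64.3 − 37.1 = -101.4°.
Normalise into (−180°, 180°]: -101.4° stays -101.4°.
Negative ⇒ the second point lies to the west; separation 101.4°.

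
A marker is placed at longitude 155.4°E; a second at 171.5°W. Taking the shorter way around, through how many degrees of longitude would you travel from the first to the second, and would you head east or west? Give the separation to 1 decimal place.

33.1° east

Raw difference: -171.5 − 155.4 = -326.9°.
Normalise into (−180°, 180°]: -326.9° + 360° = 33.1°.
Positive ⇒ the second point lies to the east; separation 33.1°.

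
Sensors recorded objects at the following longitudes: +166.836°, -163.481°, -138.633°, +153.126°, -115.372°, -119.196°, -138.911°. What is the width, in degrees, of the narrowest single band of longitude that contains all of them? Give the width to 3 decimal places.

Sort the longitudes: -163.481°, -138.911°, -138.633°, -119.196°, -115.372°, +153.126°, +166.836°.
Eastward gaps between consecutive values (wrapping around): 24.570°, 0.278°, 19.437°, 3.824°, 268.498°, 13.710°, 29.683°.
Largest gap = 268.498° ⇒ minimal covering band is its complement: 360° − 268.498° = 91.502°.
Band runs from +153.126° eastward to -115.372°, crossing the antimeridian.

91.502°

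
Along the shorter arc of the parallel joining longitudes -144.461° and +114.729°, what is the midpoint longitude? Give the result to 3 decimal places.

+165.134°

Signed shortest Δλ from -144.461° to +114.729° is -100.810°.
Midpoint longitude = -144.461° + (-100.810°)/2 = -144.461° − 50.405° = -194.866°.
Normalise into (−180°, 180°]: +165.134°.
(The naïve average (-144.461 + +114.729)/2 = -14.866° is on the wrong side of the globe.)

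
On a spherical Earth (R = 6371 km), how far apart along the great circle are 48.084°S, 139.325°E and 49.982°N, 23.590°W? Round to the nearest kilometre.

18755 km

Δλ = -23.590 − 139.325 = -162.915°.
Δφ = 49.982 − -48.084 = 98.066°.
a = sin²(Δφ/2) + cos φ₁ · cos φ₂ · sin²(Δλ/2) = 0.990247.
c = 2·atan2(√a, √(1−a)) = 2.94376 rad → d = 6371·c ≈ 18754.68 km.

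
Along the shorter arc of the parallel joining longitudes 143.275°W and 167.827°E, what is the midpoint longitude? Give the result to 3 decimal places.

167.724°W

Signed shortest Δλ from -143.275° to +167.827° is -48.898°.
Midpoint longitude = -143.275° + (-48.898°)/2 = -143.275° − 24.449° = -167.724°.
(The naïve average (-143.275 + +167.827)/2 = 12.276° is on the wrong side of the globe.)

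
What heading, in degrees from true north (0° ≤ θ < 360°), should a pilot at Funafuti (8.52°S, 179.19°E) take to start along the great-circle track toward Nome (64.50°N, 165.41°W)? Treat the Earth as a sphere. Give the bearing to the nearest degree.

7°

Δλ = -165.41 − 179.19 = -344.60°; wrapped into (−180°, 180°]: 15.40°.
θ = atan2( sin Δλ · cos φ₂ , cos φ₁ · sin φ₂ − sin φ₁ · cos φ₂ · cos Δλ )
  = atan2(0.11432, 0.95412) = 6.833° → normalised to [0°, 360°): 6.833°.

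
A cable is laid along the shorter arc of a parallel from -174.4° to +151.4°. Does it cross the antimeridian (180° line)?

Yes

Naïve |151.4 − -174.4| = 325.8° > 180°, so the shorter arc goes the other way round — across 180°.
Signed shortest Δλ = ((151.4 − -174.4 + 180) mod 360) − 180 = -34.2°.
Going west by 34.2° from -174.4° passes through 180° before reaching +151.4°.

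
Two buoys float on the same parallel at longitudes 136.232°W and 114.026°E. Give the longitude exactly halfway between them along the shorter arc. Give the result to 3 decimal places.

168.897°E

Signed shortest Δλ from -136.232° to +114.026° is -109.742°.
Midpoint longitude = -136.232° + (-109.742°)/2 = -136.232° − 54.871° = -191.103°.
Normalise into (−180°, 180°]: +168.897°.
(The naïve average (-136.232 + +114.026)/2 = -11.103° is on the wrong side of the globe.)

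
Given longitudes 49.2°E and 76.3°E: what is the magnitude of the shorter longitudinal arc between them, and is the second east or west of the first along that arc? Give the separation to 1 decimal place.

27.1° east

Raw difference: 76.3 − 49.2 = 27.1°.
Normalise into (−180°, 180°]: 27.1° stays 27.1°.
Positive ⇒ the second point lies to the east; separation 27.1°.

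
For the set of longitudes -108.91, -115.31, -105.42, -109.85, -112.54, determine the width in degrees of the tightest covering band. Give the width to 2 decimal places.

Sort the longitudes: -115.31°, -112.54°, -109.85°, -108.91°, -105.42°.
Eastward gaps between consecutive values (wrapping around): 2.77°, 2.69°, 0.94°, 3.49°, 350.11°.
Largest gap = 350.11° ⇒ minimal covering band is its complement: 360° − 350.11° = 9.89°.
Band runs from -115.31° eastward to -105.42°.

9.89°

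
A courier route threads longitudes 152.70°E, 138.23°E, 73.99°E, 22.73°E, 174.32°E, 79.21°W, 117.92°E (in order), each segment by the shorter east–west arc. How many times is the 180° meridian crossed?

Leg 1: +152.70° → +138.23°, shortest Δλ = -14.47° (west) — does not cross 180°.
Leg 2: +138.23° → +73.99°, shortest Δλ = -64.24° (west) — does not cross 180°.
Leg 3: +73.99° → +22.73°, shortest Δλ = -51.26° (west) — does not cross 180°.
Leg 4: +22.73° → +174.32°, shortest Δλ = 151.59° (east) — does not cross 180°.
Leg 5: +174.32° → -79.21°, shortest Δλ = 106.47° (east) — crosses 180°.
Leg 6: -79.21° → +117.92°, shortest Δλ = -162.87° (west) — crosses 180°.
Total crossings: 2.

2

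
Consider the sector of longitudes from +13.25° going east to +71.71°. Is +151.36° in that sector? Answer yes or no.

No

Band width going east from +13.25° to +71.71°: ((71.71 − 13.25) mod 360) = 58.46°.
Offset of +151.36° east of the west edge: ((151.36 − 13.25) mod 360) = 138.11°.
138.11° > 58.46° ⇒ outside.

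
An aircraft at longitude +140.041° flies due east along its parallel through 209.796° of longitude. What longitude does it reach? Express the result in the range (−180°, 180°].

Start at +140.041°; shift +209.796° → +349.837°.
+349.837° lies outside (−180°, 180°]; subtract 360° → -10.163°.

-10.163°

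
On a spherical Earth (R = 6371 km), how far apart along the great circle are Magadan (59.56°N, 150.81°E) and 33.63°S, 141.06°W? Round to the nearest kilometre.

Δλ = -141.06 − 150.81 = -291.87°; wrapped into (−180°, 180°]: 68.13°.
Δφ = -33.63 − 59.56 = -93.19°.
a = sin²(Δφ/2) + cos φ₁ · cos φ₂ · sin²(Δλ/2) = 0.660176.
c = 2·atan2(√a, √(1−a)) = 1.89690 rad → d = 6371·c ≈ 12085.13 km.

12085 km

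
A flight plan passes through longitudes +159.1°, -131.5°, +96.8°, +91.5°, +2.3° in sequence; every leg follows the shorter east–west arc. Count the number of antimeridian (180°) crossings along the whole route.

Leg 1: +159.1° → -131.5°, shortest Δλ = 69.4° (east) — crosses 180°.
Leg 2: -131.5° → +96.8°, shortest Δλ = -131.7° (west) — crosses 180°.
Leg 3: +96.8° → +91.5°, shortest Δλ = -5.3° (west) — does not cross 180°.
Leg 4: +91.5° → +2.3°, shortest Δλ = -89.2° (west) — does not cross 180°.
Total crossings: 2.

2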